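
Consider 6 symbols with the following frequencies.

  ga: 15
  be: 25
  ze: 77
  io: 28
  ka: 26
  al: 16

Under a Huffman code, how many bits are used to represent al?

4

Repeatedly merge the two smallest:
merge ga(15) and al(16): 31
merge be(25) and ka(26): 51
merge io(28) and 31: 59
merge 51 and 59: 110
merge ze(77) and 110: 187
al sits 4 levels below the root, so its codeword is 4 bits.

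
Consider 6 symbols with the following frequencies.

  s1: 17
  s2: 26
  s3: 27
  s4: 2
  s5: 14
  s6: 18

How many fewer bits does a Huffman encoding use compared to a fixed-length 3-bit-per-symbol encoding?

55

Fixed-length: 3 bits × 104 symbols = 312 bits.
Huffman merges:
merge s4(2) and s5(14): 16
merge 16 and s1(17): 33
merge s6(18) and s2(26): 44
merge s3(27) and 33: 60
merge 44 and 60: 104
Huffman total = 16 + 33 + 44 + 60 + 104 = 257 bits.
Saving = 312 − 257 = 55 bits.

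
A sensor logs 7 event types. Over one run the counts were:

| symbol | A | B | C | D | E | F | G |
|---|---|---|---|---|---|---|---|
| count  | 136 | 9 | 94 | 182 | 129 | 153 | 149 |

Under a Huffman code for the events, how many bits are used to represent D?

2

Huffman merges, smallest pair first:
B(9) + C(94) → 103
103 + E(129) → 232
A(136) + G(149) → 285
F(153) + D(182) → 335
232 + 285 → 517
335 + 517 → 852
D sits 2 levels below the root, so its codeword is 2 bits.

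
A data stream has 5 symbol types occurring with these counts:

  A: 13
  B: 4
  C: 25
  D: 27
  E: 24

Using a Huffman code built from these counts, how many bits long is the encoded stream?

Greedily combine the two least-frequent nodes:
B(4) + A(13) → 17
17 + E(24) → 41
C(25) + D(27) → 52
41 + 52 → 93
Each symbol's bit-cost is frequency × depth; summing gives 203 bits (equivalently 17 + 41 + 52 + 93).

203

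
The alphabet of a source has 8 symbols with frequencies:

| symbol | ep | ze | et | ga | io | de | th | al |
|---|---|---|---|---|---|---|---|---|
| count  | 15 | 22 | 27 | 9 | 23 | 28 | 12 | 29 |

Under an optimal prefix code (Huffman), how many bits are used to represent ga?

4

Build the tree from the bottom:
combine ga(9), th(12) → 21
combine ep(15), 21 → 36
combine ze(22), io(23) → 45
combine et(27), de(28) → 55
combine al(29), 36 → 65
combine 45, 55 → 100
combine 65, 100 → 165
ga sits 4 levels below the root, so its codeword is 4 bits.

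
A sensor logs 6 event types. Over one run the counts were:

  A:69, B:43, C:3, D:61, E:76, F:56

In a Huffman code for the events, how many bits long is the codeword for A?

Repeatedly merge the two smallest:
combine C(3), B(43) → 46
combine 46, F(56) → 102
combine D(61), A(69) → 130
combine E(76), 102 → 178
combine 130, 178 → 308
The subtree containing A is merged 2 times, so code length = 2.

2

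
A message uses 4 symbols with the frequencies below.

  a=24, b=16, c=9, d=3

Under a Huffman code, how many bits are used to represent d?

Huffman merges, smallest pair first:
combine d(3), c(9) → 12
combine 12, b(16) → 28
combine a(24), 28 → 52
The subtree containing d is merged 3 times, so code length = 3.

3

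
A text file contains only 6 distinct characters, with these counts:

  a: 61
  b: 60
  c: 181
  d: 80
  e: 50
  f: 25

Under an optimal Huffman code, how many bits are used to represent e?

4

Huffman merges, smallest pair first:
combine f(25), e(50) → 75
combine b(60), a(61) → 121
combine 75, d(80) → 155
combine 121, 155 → 276
combine c(181), 276 → 457
The subtree containing e is merged 4 times, so code length = 4.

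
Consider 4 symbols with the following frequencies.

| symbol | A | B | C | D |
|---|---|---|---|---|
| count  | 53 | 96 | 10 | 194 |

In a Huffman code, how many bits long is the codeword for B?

2

Build the tree from the bottom:
merge C(10) and A(53): 63
merge 63 and B(96): 159
merge 159 and D(194): 353
The subtree containing B is merged 2 times, so code length = 2.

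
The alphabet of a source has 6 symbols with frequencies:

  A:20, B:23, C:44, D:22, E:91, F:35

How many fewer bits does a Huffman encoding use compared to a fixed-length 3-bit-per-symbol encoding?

140

Fixed-length: 3 bits × 235 symbols = 705 bits.
Huffman merges:
merge A(20) and D(22): 42
merge B(23) and F(35): 58
merge 42 and C(44): 86
merge 58 and 86: 144
merge E(91) and 144: 235
Huffman total = 42 + 58 + 86 + 144 + 235 = 565 bits.
Saving = 705 − 565 = 140 bits.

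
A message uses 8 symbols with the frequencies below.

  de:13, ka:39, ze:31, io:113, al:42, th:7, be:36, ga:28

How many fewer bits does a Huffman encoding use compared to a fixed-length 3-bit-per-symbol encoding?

93

Fixed-length: 3 bits × 309 symbols = 927 bits.
Huffman merges:
merge th(7) and de(13): 20
merge 20 and ga(28): 48
merge ze(31) and be(36): 67
merge ka(39) and al(42): 81
merge 48 and 67: 115
merge 81 and io(113): 194
merge 115 and 194: 309
Huffman total = 20 + 48 + 67 + 81 + 115 + 194 + 309 = 834 bits.
Saving = 927 − 834 = 93 bits.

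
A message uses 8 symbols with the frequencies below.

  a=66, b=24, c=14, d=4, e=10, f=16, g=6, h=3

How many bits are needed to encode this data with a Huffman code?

340

Build the Huffman tree bottom-up:
combine h(3), d(4) → 7
combine g(6), 7 → 13
combine e(10), 13 → 23
combine c(14), f(16) → 30
combine 23, b(24) → 47
combine 30, 47 → 77
combine a(66), 77 → 143
The encoded length is the sum of every internal node's weight: 7 + 13 + 23 + 30 + 47 + 77 + 143 = 340 bits.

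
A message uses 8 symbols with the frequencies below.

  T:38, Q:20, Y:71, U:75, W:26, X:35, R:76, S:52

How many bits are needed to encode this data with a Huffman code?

1147

Greedily combine the two least-frequent nodes:
combine Q(20), W(26) → 46
combine X(35), T(38) → 73
combine 46, S(52) → 98
combine Y(71), 73 → 144
combine U(75), R(76) → 151
combine 98, 144 → 242
combine 151, 242 → 393
The encoded length is the sum of every internal node's weight: 46 + 73 + 98 + 144 + 151 + 242 + 393 = 1147 bits.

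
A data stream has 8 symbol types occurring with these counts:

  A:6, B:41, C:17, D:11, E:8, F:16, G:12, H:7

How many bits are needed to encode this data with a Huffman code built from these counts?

Merge the two smallest weights repeatedly:
merge A(6) and H(7): 13
merge E(8) and D(11): 19
merge G(12) and 13: 25
merge F(16) and C(17): 33
merge 19 and 25: 44
merge 33 and B(41): 74
merge 44 and 74: 118
The encoded length is the sum of every internal node's weight: 13 + 19 + 25 + 33 + 44 + 74 + 118 = 326 bits.

326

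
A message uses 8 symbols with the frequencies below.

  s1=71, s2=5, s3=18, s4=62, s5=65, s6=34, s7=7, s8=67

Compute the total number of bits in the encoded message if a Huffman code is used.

Merge the two smallest weights repeatedly:
s2(5) + s7(7) → 12
12 + s3(18) → 30
30 + s6(34) → 64
s4(62) + 64 → 126
s5(65) + s8(67) → 132
s1(71) + 126 → 197
132 + 197 → 329
Each symbol's bit-cost is frequency × depth; summing gives 890 bits (equivalently 12 + 30 + 64 + 126 + 132 + 197 + 329).

890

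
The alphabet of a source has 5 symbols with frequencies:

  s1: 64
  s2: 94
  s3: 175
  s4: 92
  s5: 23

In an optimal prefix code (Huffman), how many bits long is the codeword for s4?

Repeatedly merge the two smallest:
merge s5(23) and s1(64): 87
merge 87 and s4(92): 179
merge s2(94) and s3(175): 269
merge 179 and 269: 448
The subtree containing s4 is merged 2 times, so code length = 2.

2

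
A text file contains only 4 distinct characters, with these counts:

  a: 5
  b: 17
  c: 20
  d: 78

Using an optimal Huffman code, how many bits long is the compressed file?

184

Build the Huffman tree bottom-up:
combine a(5), b(17) → 22
combine c(20), 22 → 42
combine 42, d(78) → 120
Total encoded bits = sum of merged weights = 22 + 42 + 120 = 184.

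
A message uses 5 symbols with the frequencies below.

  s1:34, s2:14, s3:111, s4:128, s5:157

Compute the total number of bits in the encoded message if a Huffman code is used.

Build the Huffman tree bottom-up:
combine s2(14), s1(34) → 48
combine 48, s3(111) → 159
combine s4(128), s5(157) → 285
combine 159, 285 → 444
Each symbol's bit-cost is frequency × depth; summing gives 936 bits (equivalently 48 + 159 + 285 + 444).

936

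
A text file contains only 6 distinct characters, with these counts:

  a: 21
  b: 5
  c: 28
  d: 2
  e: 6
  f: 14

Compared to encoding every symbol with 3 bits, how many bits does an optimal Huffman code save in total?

Fixed-length: 3 bits × 76 symbols = 228 bits.
Huffman merges:
d(2) + b(5) → 7
e(6) + 7 → 13
13 + f(14) → 27
a(21) + 27 → 48
c(28) + 48 → 76
Huffman total = 7 + 13 + 27 + 48 + 76 = 171 bits.
Saving = 228 − 171 = 57 bits.

57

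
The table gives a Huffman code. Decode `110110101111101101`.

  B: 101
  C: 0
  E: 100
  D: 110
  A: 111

Read left to right; each codeword is recognised as soon as it completes (prefix code):
  110→D | 110→D | 101→B | 111→A | 101→B | 101→B
Decoded message: DDBABB

DDBABB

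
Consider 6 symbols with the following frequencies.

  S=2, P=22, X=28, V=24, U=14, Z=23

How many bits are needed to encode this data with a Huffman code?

Greedily combine the two least-frequent nodes:
S(2) + U(14) → 16
16 + P(22) → 38
Z(23) + V(24) → 47
X(28) + 38 → 66
47 + 66 → 113
Each symbol's bit-cost is frequency × depth; summing gives 280 bits (equivalently 16 + 38 + 47 + 66 + 113).

280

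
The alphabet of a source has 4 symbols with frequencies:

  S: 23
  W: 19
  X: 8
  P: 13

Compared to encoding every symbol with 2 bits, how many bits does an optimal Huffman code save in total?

Fixed-length: 2 bits × 63 symbols = 126 bits.
Huffman merges:
combine X(8), P(13) → 21
combine W(19), 21 → 40
combine S(23), 40 → 63
Huffman total = 21 + 40 + 63 = 124 bits.
Saving = 126 − 124 = 2 bits.

2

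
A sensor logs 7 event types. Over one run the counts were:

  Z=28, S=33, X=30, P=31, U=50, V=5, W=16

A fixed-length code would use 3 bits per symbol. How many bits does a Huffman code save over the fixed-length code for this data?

62

Fixed-length: 3 bits × 193 symbols = 579 bits.
Huffman merges:
combine V(5), W(16) → 21
combine 21, Z(28) → 49
combine X(30), P(31) → 61
combine S(33), 49 → 82
combine U(50), 61 → 111
combine 82, 111 → 193
Huffman total = 21 + 49 + 61 + 82 + 111 + 193 = 517 bits.
Saving = 579 − 517 = 62 bits.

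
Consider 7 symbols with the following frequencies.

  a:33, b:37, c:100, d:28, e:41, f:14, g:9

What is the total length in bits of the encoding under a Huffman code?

660

Greedily combine the two least-frequent nodes:
g(9) + f(14) → 23
23 + d(28) → 51
a(33) + b(37) → 70
e(41) + 51 → 92
70 + 92 → 162
c(100) + 162 → 262
The encoded length is the sum of every internal node's weight: 23 + 51 + 70 + 92 + 162 + 262 = 660 bits.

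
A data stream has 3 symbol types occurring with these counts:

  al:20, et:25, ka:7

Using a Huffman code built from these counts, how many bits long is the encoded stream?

Merge the two smallest weights repeatedly:
merge ka(7) and al(20): 27
merge et(25) and 27: 52
Each symbol's bit-cost is frequency × depth; summing gives 79 bits (equivalently 27 + 52).

79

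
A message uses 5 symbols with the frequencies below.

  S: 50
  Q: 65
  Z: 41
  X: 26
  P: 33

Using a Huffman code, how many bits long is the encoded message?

489

Merge the two smallest weights repeatedly:
merge X(26) and P(33): 59
merge Z(41) and S(50): 91
merge 59 and Q(65): 124
merge 91 and 124: 215
Total encoded bits = sum of merged weights = 59 + 91 + 124 + 215 = 489.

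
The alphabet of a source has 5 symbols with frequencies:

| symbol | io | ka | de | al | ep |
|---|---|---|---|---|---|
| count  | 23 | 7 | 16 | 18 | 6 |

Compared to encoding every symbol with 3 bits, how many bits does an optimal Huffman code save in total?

57

Fixed-length: 3 bits × 70 symbols = 210 bits.
Huffman merges:
combine ep(6), ka(7) → 13
combine 13, de(16) → 29
combine al(18), io(23) → 41
combine 29, 41 → 70
Huffman total = 13 + 29 + 41 + 70 = 153 bits.
Saving = 210 − 153 = 57 bits.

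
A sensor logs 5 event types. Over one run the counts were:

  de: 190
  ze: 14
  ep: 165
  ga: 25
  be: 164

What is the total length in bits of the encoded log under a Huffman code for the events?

Build the Huffman tree bottom-up:
merge ze(14) and ga(25): 39
merge 39 and be(164): 203
merge ep(165) and de(190): 355
merge 203 and 355: 558
The encoded length is the sum of every internal node's weight: 39 + 203 + 355 + 558 = 1155 bits.

1155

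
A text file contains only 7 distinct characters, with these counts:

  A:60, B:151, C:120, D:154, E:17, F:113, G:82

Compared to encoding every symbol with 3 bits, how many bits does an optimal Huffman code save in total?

Fixed-length: 3 bits × 697 symbols = 2091 bits.
Huffman merges:
combine E(17), A(60) → 77
combine 77, G(82) → 159
combine F(113), C(120) → 233
combine B(151), D(154) → 305
combine 159, 233 → 392
combine 305, 392 → 697
Huffman total = 77 + 159 + 233 + 305 + 392 + 697 = 1863 bits.
Saving = 2091 − 1863 = 228 bits.

228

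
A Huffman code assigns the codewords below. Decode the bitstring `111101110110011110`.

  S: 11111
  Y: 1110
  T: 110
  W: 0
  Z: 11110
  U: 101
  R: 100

ZYTWZ

Read left to right; each codeword is recognised as soon as it completes (prefix code):
  11110→Z | 1110→Y | 110→T | 0→W | 11110→Z
Decoded message: ZYTWZ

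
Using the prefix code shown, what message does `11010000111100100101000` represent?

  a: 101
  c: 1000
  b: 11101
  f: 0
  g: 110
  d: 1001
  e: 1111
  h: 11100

Read left to right; each codeword is recognised as soon as it completes (prefix code):
  110→g | 1000→c | 0→f | 1111→e | 0→f | 0→f | 1001→d | 0→f | 1000→c
Decoded message: gcfeffdfc

gcfeffdfc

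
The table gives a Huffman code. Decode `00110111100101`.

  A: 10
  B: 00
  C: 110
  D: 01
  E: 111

BCEADD

Read left to right; each codeword is recognised as soon as it completes (prefix code):
  00→B | 110→C | 111→E | 10→A | 01→D | 01→D
Decoded message: BCEADD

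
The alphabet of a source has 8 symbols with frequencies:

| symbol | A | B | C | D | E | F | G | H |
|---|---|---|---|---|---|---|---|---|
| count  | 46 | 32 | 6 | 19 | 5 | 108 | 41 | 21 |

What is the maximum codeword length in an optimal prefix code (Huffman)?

Merge the two lowest-weight nodes at each step:
combine E(5), C(6) → 11
combine 11, D(19) → 30
combine H(21), 30 → 51
combine B(32), G(41) → 73
combine A(46), 51 → 97
combine 73, 97 → 170
combine F(108), 170 → 278
The rarest symbols sit at the bottom; the longest codeword is 6 bits.

6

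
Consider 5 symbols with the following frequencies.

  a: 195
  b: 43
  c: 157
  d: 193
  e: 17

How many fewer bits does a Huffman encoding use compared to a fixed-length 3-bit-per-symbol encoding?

Fixed-length: 3 bits × 605 symbols = 1815 bits.
Huffman merges:
merge e(17) and b(43): 60
merge 60 and c(157): 217
merge d(193) and a(195): 388
merge 217 and 388: 605
Huffman total = 60 + 217 + 388 + 605 = 1270 bits.
Saving = 1815 − 1270 = 545 bits.

545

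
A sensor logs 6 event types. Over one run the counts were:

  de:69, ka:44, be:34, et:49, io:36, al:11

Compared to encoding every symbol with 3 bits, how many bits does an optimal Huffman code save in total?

118

Fixed-length: 3 bits × 243 symbols = 729 bits.
Huffman merges:
combine al(11), be(34) → 45
combine io(36), ka(44) → 80
combine 45, et(49) → 94
combine de(69), 80 → 149
combine 94, 149 → 243
Huffman total = 45 + 80 + 94 + 149 + 243 = 611 bits.
Saving = 729 − 611 = 118 bits.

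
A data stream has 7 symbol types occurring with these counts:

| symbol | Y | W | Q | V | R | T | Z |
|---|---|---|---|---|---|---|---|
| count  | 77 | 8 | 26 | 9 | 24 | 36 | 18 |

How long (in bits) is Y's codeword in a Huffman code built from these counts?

Huffman merges, smallest pair first:
W(8) + V(9) → 17
17 + Z(18) → 35
R(24) + Q(26) → 50
35 + T(36) → 71
50 + 71 → 121
Y(77) + 121 → 198
Y sits one level below the root: a 1-bit codeword.

1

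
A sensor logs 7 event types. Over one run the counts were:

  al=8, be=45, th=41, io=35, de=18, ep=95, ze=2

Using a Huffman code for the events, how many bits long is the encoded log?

Build the Huffman tree bottom-up:
merge ze(2) and al(8): 10
merge 10 and de(18): 28
merge 28 and io(35): 63
merge th(41) and be(45): 86
merge 63 and 86: 149
merge ep(95) and 149: 244
Total encoded bits = sum of merged weights = 10 + 28 + 63 + 86 + 149 + 244 = 580.

580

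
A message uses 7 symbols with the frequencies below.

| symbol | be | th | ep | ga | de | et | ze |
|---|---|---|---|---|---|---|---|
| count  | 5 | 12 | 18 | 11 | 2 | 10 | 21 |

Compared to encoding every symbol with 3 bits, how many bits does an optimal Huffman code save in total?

Fixed-length: 3 bits × 79 symbols = 237 bits.
Huffman merges:
combine de(2), be(5) → 7
combine 7, et(10) → 17
combine ga(11), th(12) → 23
combine 17, ep(18) → 35
combine ze(21), 23 → 44
combine 35, 44 → 79
Huffman total = 7 + 17 + 23 + 35 + 44 + 79 = 205 bits.
Saving = 237 − 205 = 32 bits.

32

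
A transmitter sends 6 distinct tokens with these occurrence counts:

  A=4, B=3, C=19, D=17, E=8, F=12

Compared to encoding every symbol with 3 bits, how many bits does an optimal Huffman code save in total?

Fixed-length: 3 bits × 63 symbols = 189 bits.
Huffman merges:
B(3) + A(4) → 7
7 + E(8) → 15
F(12) + 15 → 27
D(17) + C(19) → 36
27 + 36 → 63
Huffman total = 7 + 15 + 27 + 36 + 63 = 148 bits.
Saving = 189 − 148 = 41 bits.

41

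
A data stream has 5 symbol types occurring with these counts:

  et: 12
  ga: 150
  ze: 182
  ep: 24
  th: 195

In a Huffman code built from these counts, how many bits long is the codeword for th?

Repeatedly merge the two smallest:
combine et(12), ep(24) → 36
combine 36, ga(150) → 186
combine ze(182), 186 → 368
combine th(195), 368 → 563
th is a child of the root — depth 1, so its codeword is a single bit.

1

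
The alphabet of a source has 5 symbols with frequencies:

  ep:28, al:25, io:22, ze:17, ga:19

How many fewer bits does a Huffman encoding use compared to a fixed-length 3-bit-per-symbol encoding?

Fixed-length: 3 bits × 111 symbols = 333 bits.
Huffman merges:
combine ze(17), ga(19) → 36
combine io(22), al(25) → 47
combine ep(28), 36 → 64
combine 47, 64 → 111
Huffman total = 36 + 47 + 64 + 111 = 258 bits.
Saving = 333 − 258 = 75 bits.

75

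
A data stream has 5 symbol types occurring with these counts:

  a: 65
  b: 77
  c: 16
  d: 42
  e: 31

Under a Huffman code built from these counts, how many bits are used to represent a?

2

Repeatedly merge the two smallest:
c(16) + e(31) → 47
d(42) + 47 → 89
a(65) + b(77) → 142
89 + 142 → 231
The subtree containing a is merged 2 times, so code length = 2.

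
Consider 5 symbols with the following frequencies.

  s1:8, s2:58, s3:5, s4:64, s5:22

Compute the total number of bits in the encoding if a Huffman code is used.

298

Build the Huffman tree bottom-up:
s3(5) + s1(8) → 13
13 + s5(22) → 35
35 + s2(58) → 93
s4(64) + 93 → 157
The encoded length is the sum of every internal node's weight: 13 + 35 + 93 + 157 = 298 bits.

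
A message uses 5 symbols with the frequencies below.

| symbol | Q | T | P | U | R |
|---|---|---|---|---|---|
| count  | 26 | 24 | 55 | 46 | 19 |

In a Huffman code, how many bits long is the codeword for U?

2

Huffman merges, smallest pair first:
combine R(19), T(24) → 43
combine Q(26), 43 → 69
combine U(46), P(55) → 101
combine 69, 101 → 170
U sits 2 levels below the root, so its codeword is 2 bits.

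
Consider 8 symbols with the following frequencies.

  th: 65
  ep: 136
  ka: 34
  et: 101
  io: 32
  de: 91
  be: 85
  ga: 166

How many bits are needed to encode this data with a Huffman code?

Greedily combine the two least-frequent nodes:
merge io(32) and ka(34): 66
merge th(65) and 66: 131
merge be(85) and de(91): 176
merge et(101) and 131: 232
merge ep(136) and ga(166): 302
merge 176 and 232: 408
merge 302 and 408: 710
Each symbol's bit-cost is frequency × depth; summing gives 2025 bits (equivalently 66 + 131 + 176 + 232 + 302 + 408 + 710).

2025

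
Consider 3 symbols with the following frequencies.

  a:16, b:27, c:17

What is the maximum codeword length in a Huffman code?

Merge the two lowest-weight nodes at each step:
combine a(16), c(17) → 33
combine b(27), 33 → 60
The rarest symbols sit at the bottom; the longest codeword is 2 bits.

2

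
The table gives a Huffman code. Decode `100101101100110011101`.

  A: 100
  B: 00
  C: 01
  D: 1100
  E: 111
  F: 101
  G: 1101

AFFADEC

Read left to right; each codeword is recognised as soon as it completes (prefix code):
  100→A | 101→F | 101→F | 100→A | 1100→D | 111→E | 01→C
Decoded message: AFFADEC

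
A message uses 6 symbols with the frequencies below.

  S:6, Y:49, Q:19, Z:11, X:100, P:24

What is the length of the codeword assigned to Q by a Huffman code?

4

Repeatedly merge the two smallest:
merge S(6) and Z(11): 17
merge 17 and Q(19): 36
merge P(24) and 36: 60
merge Y(49) and 60: 109
merge X(100) and 109: 209
Q sits 4 levels below the root, so its codeword is 4 bits.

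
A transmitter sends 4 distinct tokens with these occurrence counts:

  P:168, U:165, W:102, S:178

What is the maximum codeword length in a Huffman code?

2

Merge the two lowest-weight nodes at each step:
W(102) + U(165) → 267
P(168) + S(178) → 346
267 + 346 → 613
The first pair merged (W, U) ends up deepest, at depth 2.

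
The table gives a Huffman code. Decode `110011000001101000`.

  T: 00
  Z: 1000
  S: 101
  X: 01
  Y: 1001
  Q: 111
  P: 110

Read left to right; each codeword is recognised as soon as it completes (prefix code):
  110→P | 01→X | 1000→Z | 00→T | 110→P | 1000→Z
Decoded message: PXZTPZ

PXZTPZ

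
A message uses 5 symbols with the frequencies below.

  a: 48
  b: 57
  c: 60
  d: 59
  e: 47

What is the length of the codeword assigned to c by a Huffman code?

Huffman merges, smallest pair first:
e(47) + a(48) → 95
b(57) + d(59) → 116
c(60) + 95 → 155
116 + 155 → 271
The subtree containing c is merged 2 times, so code length = 2.

2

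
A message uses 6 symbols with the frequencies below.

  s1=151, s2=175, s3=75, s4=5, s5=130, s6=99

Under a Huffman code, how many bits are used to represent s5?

2

Huffman merges, smallest pair first:
combine s4(5), s3(75) → 80
combine 80, s6(99) → 179
combine s5(130), s1(151) → 281
combine s2(175), 179 → 354
combine 281, 354 → 635
The subtree containing s5 is merged 2 times, so code length = 2.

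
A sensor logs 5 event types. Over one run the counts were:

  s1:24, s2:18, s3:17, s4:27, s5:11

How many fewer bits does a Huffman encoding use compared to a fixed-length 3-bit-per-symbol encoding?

Fixed-length: 3 bits × 97 symbols = 291 bits.
Huffman merges:
s5(11) + s3(17) → 28
s2(18) + s1(24) → 42
s4(27) + 28 → 55
42 + 55 → 97
Huffman total = 28 + 42 + 55 + 97 = 222 bits.
Saving = 291 − 222 = 69 bits.

69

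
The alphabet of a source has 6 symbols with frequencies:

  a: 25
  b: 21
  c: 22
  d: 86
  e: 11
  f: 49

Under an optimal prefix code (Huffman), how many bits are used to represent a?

Repeatedly merge the two smallest:
e(11) + b(21) → 32
c(22) + a(25) → 47
32 + 47 → 79
f(49) + 79 → 128
d(86) + 128 → 214
a's leaf is at depth 4, giving a 4-bit codeword.

4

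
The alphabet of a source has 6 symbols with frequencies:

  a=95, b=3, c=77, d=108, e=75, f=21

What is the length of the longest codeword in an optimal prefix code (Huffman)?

Merge the two lowest-weight nodes at each step:
b(3) + f(21) → 24
24 + e(75) → 99
c(77) + a(95) → 172
99 + d(108) → 207
172 + 207 → 379
Maximum depth reached is 4.

4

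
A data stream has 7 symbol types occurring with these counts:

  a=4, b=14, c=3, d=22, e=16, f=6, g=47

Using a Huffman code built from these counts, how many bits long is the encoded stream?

Merge the two smallest weights repeatedly:
combine c(3), a(4) → 7
combine f(6), 7 → 13
combine 13, b(14) → 27
combine e(16), d(22) → 38
combine 27, 38 → 65
combine g(47), 65 → 112
Total encoded bits = sum of merged weights = 7 + 13 + 27 + 38 + 65 + 112 = 262.

262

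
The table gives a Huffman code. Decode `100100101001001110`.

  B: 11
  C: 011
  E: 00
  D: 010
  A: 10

ADDADCA

Read left to right; each codeword is recognised as soon as it completes (prefix code):
  10→A | 010→D | 010→D | 10→A | 010→D | 011→C | 10→A
Decoded message: ADDADCA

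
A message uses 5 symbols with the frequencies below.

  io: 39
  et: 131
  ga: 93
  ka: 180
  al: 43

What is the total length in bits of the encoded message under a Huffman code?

Merge the two smallest weights repeatedly:
io(39) + al(43) → 82
82 + ga(93) → 175
et(131) + 175 → 306
ka(180) + 306 → 486
Total encoded bits = sum of merged weights = 82 + 175 + 306 + 486 = 1049.

1049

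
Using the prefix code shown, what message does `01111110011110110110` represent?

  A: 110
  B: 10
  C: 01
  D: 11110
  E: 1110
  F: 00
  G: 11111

CGFDAA

Read left to right; each codeword is recognised as soon as it completes (prefix code):
  01→C | 11111→G | 00→F | 11110→D | 110→A | 110→A
Decoded message: CGFDAA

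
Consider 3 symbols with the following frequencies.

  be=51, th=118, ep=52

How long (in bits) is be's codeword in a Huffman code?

2

Repeatedly merge the two smallest:
combine be(51), ep(52) → 103
combine 103, th(118) → 221
be sits 2 levels below the root, so its codeword is 2 bits.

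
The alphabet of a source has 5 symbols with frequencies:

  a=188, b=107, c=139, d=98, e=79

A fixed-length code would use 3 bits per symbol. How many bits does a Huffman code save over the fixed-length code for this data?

Fixed-length: 3 bits × 611 symbols = 1833 bits.
Huffman merges:
e(79) + d(98) → 177
b(107) + c(139) → 246
177 + a(188) → 365
246 + 365 → 611
Huffman total = 177 + 246 + 365 + 611 = 1399 bits.
Saving = 1833 − 1399 = 434 bits.

434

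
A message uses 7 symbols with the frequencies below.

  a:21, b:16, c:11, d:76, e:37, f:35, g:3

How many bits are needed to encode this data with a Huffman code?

489

Greedily combine the two least-frequent nodes:
g(3) + c(11) → 14
14 + b(16) → 30
a(21) + 30 → 51
f(35) + e(37) → 72
51 + 72 → 123
d(76) + 123 → 199
Total encoded bits = sum of merged weights = 14 + 30 + 51 + 72 + 123 + 199 = 489.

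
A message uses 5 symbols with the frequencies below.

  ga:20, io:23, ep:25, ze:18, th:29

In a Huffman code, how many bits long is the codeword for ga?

Build the tree from the bottom:
ze(18) + ga(20) → 38
io(23) + ep(25) → 48
th(29) + 38 → 67
48 + 67 → 115
ga sits 3 levels below the root, so its codeword is 3 bits.

3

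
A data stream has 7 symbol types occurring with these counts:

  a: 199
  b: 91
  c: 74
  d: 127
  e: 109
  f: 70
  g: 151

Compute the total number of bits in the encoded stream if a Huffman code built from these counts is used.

2257

Greedily combine the two least-frequent nodes:
combine f(70), c(74) → 144
combine b(91), e(109) → 200
combine d(127), 144 → 271
combine g(151), a(199) → 350
combine 200, 271 → 471
combine 350, 471 → 821
Each symbol's bit-cost is frequency × depth; summing gives 2257 bits (equivalently 144 + 200 + 271 + 350 + 471 + 821).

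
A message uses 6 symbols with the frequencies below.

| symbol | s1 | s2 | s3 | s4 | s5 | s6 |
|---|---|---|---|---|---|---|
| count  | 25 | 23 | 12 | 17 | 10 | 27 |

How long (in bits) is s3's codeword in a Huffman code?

4

Build the tree from the bottom:
merge s5(10) and s3(12): 22
merge s4(17) and 22: 39
merge s2(23) and s1(25): 48
merge s6(27) and 39: 66
merge 48 and 66: 114
s3 sits 4 levels below the root, so its codeword is 4 bits.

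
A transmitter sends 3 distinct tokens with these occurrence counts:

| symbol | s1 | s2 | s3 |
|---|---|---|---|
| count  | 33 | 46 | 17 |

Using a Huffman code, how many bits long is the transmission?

Merge the two smallest weights repeatedly:
merge s3(17) and s1(33): 50
merge s2(46) and 50: 96
Each symbol's bit-cost is frequency × depth; summing gives 146 bits (equivalently 50 + 96).

146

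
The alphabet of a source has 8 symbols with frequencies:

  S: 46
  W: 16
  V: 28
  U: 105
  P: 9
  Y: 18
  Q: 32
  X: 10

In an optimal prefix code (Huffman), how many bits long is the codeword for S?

Huffman merges, smallest pair first:
combine P(9), X(10) → 19
combine W(16), Y(18) → 34
combine 19, V(28) → 47
combine Q(32), 34 → 66
combine S(46), 47 → 93
combine 66, 93 → 159
combine U(105), 159 → 264
The subtree containing S is merged 3 times, so code length = 3.

3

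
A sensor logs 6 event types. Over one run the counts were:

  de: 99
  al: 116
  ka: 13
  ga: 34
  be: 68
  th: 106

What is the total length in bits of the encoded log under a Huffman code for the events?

1034

Merge the two smallest weights repeatedly:
ka(13) + ga(34) → 47
47 + be(68) → 115
de(99) + th(106) → 205
115 + al(116) → 231
205 + 231 → 436
Total encoded bits = sum of merged weights = 47 + 115 + 205 + 231 + 436 = 1034.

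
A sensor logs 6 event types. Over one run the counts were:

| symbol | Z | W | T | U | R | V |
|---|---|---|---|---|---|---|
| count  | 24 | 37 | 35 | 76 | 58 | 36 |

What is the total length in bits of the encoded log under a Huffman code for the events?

Build the Huffman tree bottom-up:
combine Z(24), T(35) → 59
combine V(36), W(37) → 73
combine R(58), 59 → 117
combine 73, U(76) → 149
combine 117, 149 → 266
Total encoded bits = sum of merged weights = 59 + 73 + 117 + 149 + 266 = 664.

664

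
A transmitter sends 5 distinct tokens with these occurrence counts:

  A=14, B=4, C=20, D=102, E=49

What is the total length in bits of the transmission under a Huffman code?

Build the Huffman tree bottom-up:
merge B(4) and A(14): 18
merge 18 and C(20): 38
merge 38 and E(49): 87
merge 87 and D(102): 189
Total encoded bits = sum of merged weights = 18 + 38 + 87 + 189 = 332.

332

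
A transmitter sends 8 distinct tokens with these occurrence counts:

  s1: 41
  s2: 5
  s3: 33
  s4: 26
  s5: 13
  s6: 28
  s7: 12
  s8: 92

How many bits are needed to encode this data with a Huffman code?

664

Merge the two smallest weights repeatedly:
combine s2(5), s7(12) → 17
combine s5(13), 17 → 30
combine s4(26), s6(28) → 54
combine 30, s3(33) → 63
combine s1(41), 54 → 95
combine 63, s8(92) → 155
combine 95, 155 → 250
The encoded length is the sum of every internal node's weight: 17 + 30 + 54 + 63 + 95 + 155 + 250 = 664 bits.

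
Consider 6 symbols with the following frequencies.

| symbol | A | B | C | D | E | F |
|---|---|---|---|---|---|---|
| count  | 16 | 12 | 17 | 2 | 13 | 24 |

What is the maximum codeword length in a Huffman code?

4

Merge the two lowest-weight nodes at each step:
merge D(2) and B(12): 14
merge E(13) and 14: 27
merge A(16) and C(17): 33
merge F(24) and 27: 51
merge 33 and 51: 84
The rarest symbols sit at the bottom; the longest codeword is 4 bits.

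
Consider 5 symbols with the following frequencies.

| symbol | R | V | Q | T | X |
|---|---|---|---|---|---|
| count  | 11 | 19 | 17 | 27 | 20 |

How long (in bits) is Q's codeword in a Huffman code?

Repeatedly merge the two smallest:
merge R(11) and Q(17): 28
merge V(19) and X(20): 39
merge T(27) and 28: 55
merge 39 and 55: 94
Q sits 3 levels below the root, so its codeword is 3 bits.

3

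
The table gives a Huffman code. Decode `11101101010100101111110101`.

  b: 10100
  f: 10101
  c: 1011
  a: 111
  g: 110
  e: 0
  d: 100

Read left to right; each codeword is recognised as soon as it completes (prefix code):
  111→a | 0→e | 110→g | 10101→f | 0→e | 0→e | 1011→c | 111→a | 10101→f
Decoded message: aegfeecaf

aegfeecaf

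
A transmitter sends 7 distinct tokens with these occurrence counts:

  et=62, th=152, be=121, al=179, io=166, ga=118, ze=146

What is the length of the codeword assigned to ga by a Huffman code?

Build the tree from the bottom:
combine et(62), ga(118) → 180
combine be(121), ze(146) → 267
combine th(152), io(166) → 318
combine al(179), 180 → 359
combine 267, 318 → 585
combine 359, 585 → 944
ga's leaf is at depth 3, giving a 3-bit codeword.

3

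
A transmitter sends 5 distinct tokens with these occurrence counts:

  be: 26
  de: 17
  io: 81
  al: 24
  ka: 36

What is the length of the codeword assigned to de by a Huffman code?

Build the tree from the bottom:
de(17) + al(24) → 41
be(26) + ka(36) → 62
41 + 62 → 103
io(81) + 103 → 184
The subtree containing de is merged 3 times, so code length = 3.

3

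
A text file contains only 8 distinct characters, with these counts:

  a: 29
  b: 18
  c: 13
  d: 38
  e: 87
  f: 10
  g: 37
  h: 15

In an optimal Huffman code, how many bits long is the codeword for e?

Huffman merges, smallest pair first:
combine f(10), c(13) → 23
combine h(15), b(18) → 33
combine 23, a(29) → 52
combine 33, g(37) → 70
combine d(38), 52 → 90
combine 70, e(87) → 157
combine 90, 157 → 247
The subtree containing e is merged 2 times, so code length = 2.

2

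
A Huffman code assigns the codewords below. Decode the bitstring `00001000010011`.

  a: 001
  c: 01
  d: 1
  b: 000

Read left to right; each codeword is recognised as soon as it completes (prefix code):
  000→b | 01→c | 000→b | 01→c | 001→a | 1→d
Decoded message: bcbcad

bcbcad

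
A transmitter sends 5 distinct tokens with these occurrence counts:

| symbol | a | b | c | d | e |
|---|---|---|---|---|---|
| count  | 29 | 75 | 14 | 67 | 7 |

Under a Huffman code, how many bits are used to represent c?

4

Repeatedly merge the two smallest:
merge e(7) and c(14): 21
merge 21 and a(29): 50
merge 50 and d(67): 117
merge b(75) and 117: 192
c's leaf is at depth 4, giving a 4-bit codeword.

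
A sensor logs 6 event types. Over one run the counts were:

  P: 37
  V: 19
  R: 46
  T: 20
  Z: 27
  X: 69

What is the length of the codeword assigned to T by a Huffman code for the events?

Build the tree from the bottom:
combine V(19), T(20) → 39
combine Z(27), P(37) → 64
combine 39, R(46) → 85
combine 64, X(69) → 133
combine 85, 133 → 218
T sits 3 levels below the root, so its codeword is 3 bits.

3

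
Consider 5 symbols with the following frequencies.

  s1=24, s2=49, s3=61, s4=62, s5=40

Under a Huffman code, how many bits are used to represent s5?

3

Huffman merges, smallest pair first:
merge s1(24) and s5(40): 64
merge s2(49) and s3(61): 110
merge s4(62) and 64: 126
merge 110 and 126: 236
s5 sits 3 levels below the root, so its codeword is 3 bits.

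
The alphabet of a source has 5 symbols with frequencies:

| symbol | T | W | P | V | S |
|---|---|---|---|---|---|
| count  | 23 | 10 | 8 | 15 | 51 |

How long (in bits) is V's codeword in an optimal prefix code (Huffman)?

3

Huffman merges, smallest pair first:
combine P(8), W(10) → 18
combine V(15), 18 → 33
combine T(23), 33 → 56
combine S(51), 56 → 107
V sits 3 levels below the root, so its codeword is 3 bits.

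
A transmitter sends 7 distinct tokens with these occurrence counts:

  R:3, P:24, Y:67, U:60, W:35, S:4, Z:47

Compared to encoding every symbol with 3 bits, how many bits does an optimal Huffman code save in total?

136

Fixed-length: 3 bits × 240 symbols = 720 bits.
Huffman merges:
combine R(3), S(4) → 7
combine 7, P(24) → 31
combine 31, W(35) → 66
combine Z(47), U(60) → 107
combine 66, Y(67) → 133
combine 107, 133 → 240
Huffman total = 7 + 31 + 66 + 107 + 133 + 240 = 584 bits.
Saving = 720 − 584 = 136 bits.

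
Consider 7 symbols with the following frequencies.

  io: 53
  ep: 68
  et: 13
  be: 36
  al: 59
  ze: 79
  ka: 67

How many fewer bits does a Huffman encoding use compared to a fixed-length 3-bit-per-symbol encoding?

Fixed-length: 3 bits × 375 symbols = 1125 bits.
Huffman merges:
et(13) + be(36) → 49
49 + io(53) → 102
al(59) + ka(67) → 126
ep(68) + ze(79) → 147
102 + 126 → 228
147 + 228 → 375
Huffman total = 49 + 102 + 126 + 147 + 228 + 375 = 1027 bits.
Saving = 1125 − 1027 = 98 bits.

98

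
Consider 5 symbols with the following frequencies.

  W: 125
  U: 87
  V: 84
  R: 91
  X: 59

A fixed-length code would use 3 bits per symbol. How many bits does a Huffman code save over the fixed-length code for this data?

303

Fixed-length: 3 bits × 446 symbols = 1338 bits.
Huffman merges:
combine X(59), V(84) → 143
combine U(87), R(91) → 178
combine W(125), 143 → 268
combine 178, 268 → 446
Huffman total = 143 + 178 + 268 + 446 = 1035 bits.
Saving = 1338 − 1035 = 303 bits.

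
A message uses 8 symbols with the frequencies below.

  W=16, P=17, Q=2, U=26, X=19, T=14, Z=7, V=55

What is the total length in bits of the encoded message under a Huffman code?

Greedily combine the two least-frequent nodes:
combine Q(2), Z(7) → 9
combine 9, T(14) → 23
combine W(16), P(17) → 33
combine X(19), 23 → 42
combine U(26), 33 → 59
combine 42, V(55) → 97
combine 59, 97 → 156
The encoded length is the sum of every internal node's weight: 9 + 23 + 33 + 42 + 59 + 97 + 156 = 419 bits.

419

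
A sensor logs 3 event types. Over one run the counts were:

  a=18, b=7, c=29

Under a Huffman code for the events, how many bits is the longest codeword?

Merge the two lowest-weight nodes at each step:
b(7) + a(18) → 25
25 + c(29) → 54
Maximum depth reached is 2.

2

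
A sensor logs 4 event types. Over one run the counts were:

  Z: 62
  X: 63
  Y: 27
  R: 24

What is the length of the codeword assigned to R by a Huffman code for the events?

Build the tree from the bottom:
combine R(24), Y(27) → 51
combine 51, Z(62) → 113
combine X(63), 113 → 176
R's leaf is at depth 3, giving a 3-bit codeword.

3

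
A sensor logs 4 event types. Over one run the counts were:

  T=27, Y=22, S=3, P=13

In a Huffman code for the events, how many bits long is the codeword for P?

Huffman merges, smallest pair first:
combine S(3), P(13) → 16
combine 16, Y(22) → 38
combine T(27), 38 → 65
P's leaf is at depth 3, giving a 3-bit codeword.

3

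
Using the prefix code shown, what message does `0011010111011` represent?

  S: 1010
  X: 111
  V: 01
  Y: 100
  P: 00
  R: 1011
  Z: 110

Read left to right; each codeword is recognised as soon as it completes (prefix code):
  00→P | 110→Z | 1011→R | 1011→R
Decoded message: PZRR

PZRR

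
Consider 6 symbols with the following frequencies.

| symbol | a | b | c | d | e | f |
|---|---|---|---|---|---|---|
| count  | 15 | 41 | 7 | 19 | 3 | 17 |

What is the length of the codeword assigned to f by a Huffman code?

Huffman merges, smallest pair first:
combine e(3), c(7) → 10
combine 10, a(15) → 25
combine f(17), d(19) → 36
combine 25, 36 → 61
combine b(41), 61 → 102
The subtree containing f is merged 3 times, so code length = 3.

3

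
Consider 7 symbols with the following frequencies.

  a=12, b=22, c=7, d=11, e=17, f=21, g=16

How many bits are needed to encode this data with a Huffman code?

293

Build the Huffman tree bottom-up:
combine c(7), d(11) → 18
combine a(12), g(16) → 28
combine e(17), 18 → 35
combine f(21), b(22) → 43
combine 28, 35 → 63
combine 43, 63 → 106
Total encoded bits = sum of merged weights = 18 + 28 + 35 + 43 + 63 + 106 = 293.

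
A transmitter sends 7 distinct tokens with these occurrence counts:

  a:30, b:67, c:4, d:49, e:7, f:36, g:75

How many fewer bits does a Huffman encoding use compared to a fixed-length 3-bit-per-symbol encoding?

139

Fixed-length: 3 bits × 268 symbols = 804 bits.
Huffman merges:
combine c(4), e(7) → 11
combine 11, a(30) → 41
combine f(36), 41 → 77
combine d(49), b(67) → 116
combine g(75), 77 → 152
combine 116, 152 → 268
Huffman total = 11 + 41 + 77 + 116 + 152 + 268 = 665 bits.
Saving = 804 − 665 = 139 bits.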